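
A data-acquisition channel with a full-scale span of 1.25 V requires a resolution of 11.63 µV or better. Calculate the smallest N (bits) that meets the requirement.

Number of steps required ≥ 1.25 V / 11.63 µV = 107480.65.
Need 2^N ≥ 107480.65; 2^16 = 65536, 2^17 = 131072.
Minimum N = 17.

17 bits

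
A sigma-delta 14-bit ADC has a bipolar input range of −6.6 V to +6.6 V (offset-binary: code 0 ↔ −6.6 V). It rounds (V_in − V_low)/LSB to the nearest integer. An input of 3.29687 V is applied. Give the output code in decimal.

LSB = 13.2 V / 16384 = 0.806 mV.
Input sits at 12284.115 steps above V_low.
round(12284.115) = 12284.

code 12284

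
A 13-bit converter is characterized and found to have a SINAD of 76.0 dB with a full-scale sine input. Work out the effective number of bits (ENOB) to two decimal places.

ENOB = (SINAD − 1.76) / 6.02 = (76.0 − 1.76)/6.02 = 12.332.

12.33 bits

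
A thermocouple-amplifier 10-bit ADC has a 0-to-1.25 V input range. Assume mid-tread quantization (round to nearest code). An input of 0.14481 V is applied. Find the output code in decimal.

With 1024 levels over 1.25 V, one step is 1.221 mV.
Input sits at 118.628 steps above V_low.
So the output code is 119.

code 119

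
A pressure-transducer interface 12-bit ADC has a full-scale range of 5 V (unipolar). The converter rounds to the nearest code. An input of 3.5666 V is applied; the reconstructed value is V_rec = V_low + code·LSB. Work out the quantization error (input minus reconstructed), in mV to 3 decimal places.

-0.295 mV

One LSB is 5 V / 4096 = 1.221 mV.
Scaled input = 2921.7587 LSBs, so code = 2922.
Code 2922 maps back to 0 + 2922×0.0012207 V = 3.5668945 V.
Error = 3.5666 − 3.5668945 = -0.000294531 V = -0.295 mV.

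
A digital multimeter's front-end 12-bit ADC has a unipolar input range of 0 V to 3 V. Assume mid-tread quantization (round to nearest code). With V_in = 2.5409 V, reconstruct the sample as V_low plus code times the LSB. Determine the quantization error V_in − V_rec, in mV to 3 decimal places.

Step size: 3 V ÷ 2^12 = 0.732 mV.
(V_in − V_low)/LSB = (2.5409 − 0)/0.000732422 = 3469.1755 → code 3469 (round).
Code 3469 maps back to 0 + 3469×0.000732422 V = 2.5407715 V.
Error = 2.5409 − 2.5407715 = 0.000128516 V = 0.129 mV.

0.129 mV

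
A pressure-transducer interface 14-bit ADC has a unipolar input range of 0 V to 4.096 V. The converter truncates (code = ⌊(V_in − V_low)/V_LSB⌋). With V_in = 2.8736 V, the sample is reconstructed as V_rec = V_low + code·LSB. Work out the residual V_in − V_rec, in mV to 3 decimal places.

One LSB is 4.096 V / 16384 = 250.00 µV.
Scaled input = 11494.4000 LSBs, so code = 11494.
Code 11494 maps back to 0 + 11494×0.00025 V = 2.8735 V.
Error = 2.8736 − 2.8735 = 0.0001 V = 0.100 mV.

0.100 mV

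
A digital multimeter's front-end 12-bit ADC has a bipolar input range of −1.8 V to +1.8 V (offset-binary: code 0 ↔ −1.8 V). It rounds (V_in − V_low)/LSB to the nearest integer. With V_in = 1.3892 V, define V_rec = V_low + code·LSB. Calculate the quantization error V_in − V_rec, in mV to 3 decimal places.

LSB = 3.6/2^12 = 0.879 mV.
(1.3892 − (−1.8))/0.000878906 = 3628.6009; round gives code 3629.
V_rec = (−1.8) + 3629·0.000878906 = 1.3895508 V.
Difference: -0.000350781 V → -0.351 mV.

-0.351 mV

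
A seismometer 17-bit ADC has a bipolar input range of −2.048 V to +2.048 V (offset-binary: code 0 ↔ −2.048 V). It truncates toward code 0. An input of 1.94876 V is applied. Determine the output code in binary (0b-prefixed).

Full-scale span = 4.096 V; LSB = 4.096/2^17 = 31.25 µV.
Input sits at 127896.320 steps above V_low.
So the output code is 127896.
In binary (0b-prefixed): 0b11111001110011000.

code 0b11111001110011000 (decimal 127896)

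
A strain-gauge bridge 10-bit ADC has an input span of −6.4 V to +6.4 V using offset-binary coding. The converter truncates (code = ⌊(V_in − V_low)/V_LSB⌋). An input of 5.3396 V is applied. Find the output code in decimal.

LSB = 12.8 V / 1024 = 12.500 mV.
Input sits at 939.168 steps above V_low.
⌊·⌋(939.168) = 939.

code 939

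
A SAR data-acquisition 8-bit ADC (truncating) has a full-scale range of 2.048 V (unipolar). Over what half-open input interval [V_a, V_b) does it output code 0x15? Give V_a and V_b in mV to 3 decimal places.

[168.000 mV, 176.000 mV)

LSB = 2.048/2^8 = 8.000 mV.
Code 0x15 = 21 decimal.
V_a = V_low + 21·LSB = 0.168 V; V_b = V_low + 22·LSB = 0.176 V.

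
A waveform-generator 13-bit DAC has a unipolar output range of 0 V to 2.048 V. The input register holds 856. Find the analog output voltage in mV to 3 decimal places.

LSB = 2.048 V / 2^13 = 250.00 µV.
V_out = 0 + 856 × 0.00025 V = 0.214 V.
= 214.000 mV.

214.000 mV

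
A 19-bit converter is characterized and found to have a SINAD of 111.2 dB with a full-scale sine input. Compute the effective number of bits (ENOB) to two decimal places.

18.18 bits

ENOB = (SINAD − 1.76) / 6.02 = (111.2 − 1.76)/6.02 = 18.179.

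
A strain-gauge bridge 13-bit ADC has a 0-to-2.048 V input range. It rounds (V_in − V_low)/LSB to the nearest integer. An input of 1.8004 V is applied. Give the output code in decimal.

Full-scale span = 2.048 V; LSB = 2.048/2^13 = 250.00 µV.
(V_in − V_low)/LSB = (1.8004 − 0) / 0.00025 = 7201.600.
round(7201.600) = 7202.

code 7202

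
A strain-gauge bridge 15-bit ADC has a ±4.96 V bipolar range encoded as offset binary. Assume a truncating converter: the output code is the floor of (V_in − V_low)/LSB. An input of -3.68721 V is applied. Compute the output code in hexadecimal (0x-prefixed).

code 0x106C (decimal 4204)

LSB = 9.92 V / 32768 = 302.73 µV.
(V_in − V_low)/LSB = (-3.68721 − (−4.96)) / 0.000302734 = 4204.313.
Floor → code 4204.
In hexadecimal (0x-prefixed): 0x106C.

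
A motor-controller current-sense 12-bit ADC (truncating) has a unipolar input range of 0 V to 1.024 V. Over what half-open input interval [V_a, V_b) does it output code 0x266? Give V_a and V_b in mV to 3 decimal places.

LSB = 1.024/2^12 = 250.00 µV.
Code 0x266 = 614 decimal.
V_a = V_low + 614·LSB = 0.1535 V; V_b = V_low + 615·LSB = 0.15375 V.

[153.500 mV, 153.750 mV)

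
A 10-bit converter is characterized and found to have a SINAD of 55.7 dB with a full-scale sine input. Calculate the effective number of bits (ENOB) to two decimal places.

8.96 bits

ENOB = (SINAD − 1.76) / 6.02 = (55.7 − 1.76)/6.02 = 8.960.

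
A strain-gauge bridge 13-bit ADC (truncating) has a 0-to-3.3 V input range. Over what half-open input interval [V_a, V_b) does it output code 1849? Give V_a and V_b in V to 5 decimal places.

LSB = 3.3/2^13 = 402.83 µV.
V_a = V_low + 1849·LSB = 0.744836 V; V_b = V_low + 1850·LSB = 0.745239 V.

[0.74484 V, 0.74524 V)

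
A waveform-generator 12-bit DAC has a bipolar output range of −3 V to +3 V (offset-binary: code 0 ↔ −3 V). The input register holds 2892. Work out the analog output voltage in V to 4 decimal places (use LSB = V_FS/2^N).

1.2363 V

LSB = 6 V / 2^12 = 1.465 mV.
V_out = (−3) + 2892 × 0.00146484 V = 1.23633 V.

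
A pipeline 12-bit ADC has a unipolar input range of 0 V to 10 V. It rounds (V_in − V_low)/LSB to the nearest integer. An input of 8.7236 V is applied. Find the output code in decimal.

code 3573

Full-scale span = 10 V; LSB = 10/2^12 = 2.441 mV.
Input sits at 3573.187 steps above V_low.
Round → code 3573.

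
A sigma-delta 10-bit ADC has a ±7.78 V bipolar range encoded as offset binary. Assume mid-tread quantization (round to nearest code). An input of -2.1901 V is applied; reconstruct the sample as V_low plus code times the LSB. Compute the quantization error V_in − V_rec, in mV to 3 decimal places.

-1.975 mV

LSB = 15.56/2^10 = 15.195 mV.
Scaled input = 367.8700 LSBs, so code = 368.
V_rec = (−7.78) + 368·0.0151953 = -2.188125 V.
Difference: -0.001975 V → -1.975 mV.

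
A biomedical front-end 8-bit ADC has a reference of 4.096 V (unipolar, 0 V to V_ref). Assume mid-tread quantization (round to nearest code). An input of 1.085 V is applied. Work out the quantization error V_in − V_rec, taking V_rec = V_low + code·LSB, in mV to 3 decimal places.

One LSB is 4.096 V / 256 = 16.000 mV.
(1.085 − 0)/0.016 = 67.8125; round gives code 68.
V_rec = 0 + 68·0.016 = 1.088 V.
Difference: -0.003 V → -3.000 mV.

-3.000 mV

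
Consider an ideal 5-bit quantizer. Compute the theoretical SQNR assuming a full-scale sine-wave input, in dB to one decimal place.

SNR ≈ 6.02·N + 1.76 dB = 6.02·5 + 1.76 = 31.86 dB.

31.9 dB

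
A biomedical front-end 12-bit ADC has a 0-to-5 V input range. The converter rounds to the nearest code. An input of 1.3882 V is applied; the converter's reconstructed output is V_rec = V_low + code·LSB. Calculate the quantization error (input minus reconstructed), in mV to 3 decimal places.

0.261 mV

Step size: 5 V ÷ 2^12 = 1.221 mV.
Scaled input = 1137.2134 LSBs, so code = 1137.
Code 1137 maps back to 0 + 1137×0.0012207 V = 1.3879395 V.
V_in − V_rec = 0.000260547 V = 0.261 mV.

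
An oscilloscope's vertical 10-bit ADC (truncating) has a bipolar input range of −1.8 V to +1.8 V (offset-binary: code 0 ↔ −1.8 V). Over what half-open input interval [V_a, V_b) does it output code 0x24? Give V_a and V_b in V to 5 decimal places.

LSB = 3.6/2^10 = 3.516 mV.
Code 0x24 = 36 decimal.
V_a = V_low + 36·LSB = -1.67344 V; V_b = V_low + 37·LSB = -1.66992 V.

[-1.67344 V, -1.66992 V)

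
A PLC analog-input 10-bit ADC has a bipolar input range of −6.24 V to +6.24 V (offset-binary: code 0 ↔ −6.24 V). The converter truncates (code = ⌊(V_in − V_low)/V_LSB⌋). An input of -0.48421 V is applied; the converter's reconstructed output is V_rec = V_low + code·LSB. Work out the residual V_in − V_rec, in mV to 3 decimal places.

Step size: 12.48 V ÷ 2^10 = 12.188 mV.
(-0.48421 − (−6.24))/0.0121875 = 472.2699; ⌊·⌋ gives code 472.
V_rec = (−6.24) + 472·0.0121875 = -0.4875 V.
Difference: 0.00329 V → 3.290 mV.

3.290 mV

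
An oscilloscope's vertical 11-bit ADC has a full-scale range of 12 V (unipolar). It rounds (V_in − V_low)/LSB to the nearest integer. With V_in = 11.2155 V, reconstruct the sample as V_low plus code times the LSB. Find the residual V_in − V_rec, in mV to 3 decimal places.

0.656 mV

Step size: 12 V ÷ 2^11 = 5.859 mV.
(V_in − V_low)/LSB = (11.2155 − 0)/0.00585938 = 1914.1120 → code 1914 (round).
V_rec = 0 + 1914·0.00585938 = 11.214844 V.
V_in − V_rec = 0.00065625 V = 0.656 mV.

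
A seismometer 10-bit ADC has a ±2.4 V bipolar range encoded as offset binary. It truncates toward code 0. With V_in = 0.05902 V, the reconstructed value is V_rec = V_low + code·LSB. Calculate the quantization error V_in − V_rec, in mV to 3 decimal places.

One LSB is 4.8 V / 1024 = 4.688 mV.
(0.05902 − (−2.4))/0.0046875 = 524.5909; ⌊·⌋ gives code 524.
Code 524 maps back to (−2.4) + 524×0.0046875 V = 0.05625 V.
V_in − V_rec = 0.00277 V = 2.770 mV.

2.770 mV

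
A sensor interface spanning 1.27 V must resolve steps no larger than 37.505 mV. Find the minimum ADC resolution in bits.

6 bits

Number of steps required ≥ 1.27 V / 37.505 mV = 33.86.
Need 2^N ≥ 33.86; 2^5 = 32, 2^6 = 64.
Minimum N = 6.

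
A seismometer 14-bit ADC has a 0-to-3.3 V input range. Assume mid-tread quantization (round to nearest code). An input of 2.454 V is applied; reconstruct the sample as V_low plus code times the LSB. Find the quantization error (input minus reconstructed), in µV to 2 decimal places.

Step size: 3.3 V ÷ 2^14 = 201.42 µV.
(V_in − V_low)/LSB = (2.454 − 0)/0.000201416 = 12183.7382 → code 12184 (round).
Code 12184 maps back to 0 + 12184×0.000201416 V = 2.4540527 V.
V_in − V_rec = -5.27344e-05 V = -52.73 µV.

-52.73 µV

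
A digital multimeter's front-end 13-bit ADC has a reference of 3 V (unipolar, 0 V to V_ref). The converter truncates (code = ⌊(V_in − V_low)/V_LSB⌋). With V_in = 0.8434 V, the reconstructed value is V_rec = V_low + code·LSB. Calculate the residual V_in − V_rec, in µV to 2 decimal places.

16.21 µV

LSB = 3/2^13 = 366.21 µV.
(0.8434 − 0)/0.000366211 = 2303.0443; ⌊·⌋ gives code 2303.
Reconstructed: 0.84338379 V.
Error = 0.8434 − 0.84338379 = 1.62109e-05 V = 16.21 µV.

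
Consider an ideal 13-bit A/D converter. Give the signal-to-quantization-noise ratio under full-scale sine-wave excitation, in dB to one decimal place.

80.0 dB

SNR ≈ 6.02·N + 1.76 dB = 6.02·13 + 1.76 = 80.02 dB.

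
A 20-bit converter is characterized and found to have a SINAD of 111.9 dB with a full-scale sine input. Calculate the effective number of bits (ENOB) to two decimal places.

ENOB = (SINAD − 1.76) / 6.02 = (111.9 − 1.76)/6.02 = 18.296.

18.30 bits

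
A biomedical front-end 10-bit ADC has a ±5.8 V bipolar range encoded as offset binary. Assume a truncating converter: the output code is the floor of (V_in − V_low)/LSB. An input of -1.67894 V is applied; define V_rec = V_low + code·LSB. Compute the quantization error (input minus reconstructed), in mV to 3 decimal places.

8.951 mV

LSB = 11.6/2^10 = 11.328 mV.
(-1.67894 − (−5.8))/0.0113281 = 363.7901; ⌊·⌋ gives code 363.
V_rec = (−5.8) + 363·0.0113281 = -1.6878906 V.
Error = -1.67894 − (−1.6878906) = 0.00895063 V = 8.951 mV.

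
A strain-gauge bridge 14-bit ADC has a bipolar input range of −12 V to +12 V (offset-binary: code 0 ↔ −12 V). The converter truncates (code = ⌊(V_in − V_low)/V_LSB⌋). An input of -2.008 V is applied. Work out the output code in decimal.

Full-scale span = 24 V; LSB = 24/2^14 = 1.465 mV.
(V_in − V_low)/LSB = (-2.008 − (−12)) / 0.00146484 = 6821.205.
So the output code is 6821.

code 6821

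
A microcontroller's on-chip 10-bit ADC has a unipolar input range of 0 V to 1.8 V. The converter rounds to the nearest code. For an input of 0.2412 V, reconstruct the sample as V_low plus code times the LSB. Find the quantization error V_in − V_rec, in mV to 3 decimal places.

0.380 mV

One LSB is 1.8 V / 1024 = 1.758 mV.
Scaled input = 137.2160 LSBs, so code = 137.
V_rec = 0 + 137·0.00175781 = 0.24082031 V.
Error = 0.2412 − 0.24082031 = 0.000379687 V = 0.380 mV.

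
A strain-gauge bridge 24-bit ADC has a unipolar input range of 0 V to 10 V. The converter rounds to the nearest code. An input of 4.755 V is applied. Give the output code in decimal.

Full-scale span = 10 V; LSB = 10/2^24 = 0.60 µV.
(V_in − V_low)/LSB = (4.755 − 0) / 5.96046e-07 = 7977566.208.
So the output code is 7977566.

code 7977566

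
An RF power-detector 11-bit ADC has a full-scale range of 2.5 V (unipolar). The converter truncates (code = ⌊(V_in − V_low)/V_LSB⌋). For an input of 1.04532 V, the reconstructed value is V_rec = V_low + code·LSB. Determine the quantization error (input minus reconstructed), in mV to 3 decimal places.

Step size: 2.5 V ÷ 2^11 = 1.221 mV.
Scaled input = 856.3261 LSBs, so code = 856.
Code 856 maps back to 0 + 856×0.0012207 V = 1.0449219 V.
V_in − V_rec = 0.000398125 V = 0.398 mV.

0.398 mV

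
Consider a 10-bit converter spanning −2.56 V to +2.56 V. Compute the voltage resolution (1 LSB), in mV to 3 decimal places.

Full-scale span = 5.12 V.
LSB = 5.12 / 2^10 = 5.12 / 1024 = 0.005 V = 5.000 mV.

5.000 mV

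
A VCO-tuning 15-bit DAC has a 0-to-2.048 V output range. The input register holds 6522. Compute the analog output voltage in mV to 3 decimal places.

LSB = 2.048 V / 2^15 = 62.50 µV.
V_out = 0 + 6522 × 6.25e-05 V = 0.407625 V.
= 407.625 mV.

407.625 mV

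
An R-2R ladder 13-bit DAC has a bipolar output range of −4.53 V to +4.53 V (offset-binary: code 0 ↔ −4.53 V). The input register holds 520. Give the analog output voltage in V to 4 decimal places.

LSB = 9.06 V / 2^13 = 1.106 mV.
V_out = (−4.53) + 520 × 0.00110596 V = -3.9549 V.

-3.9549 V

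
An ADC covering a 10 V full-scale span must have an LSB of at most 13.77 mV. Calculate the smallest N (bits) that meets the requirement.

Number of steps required ≥ 10 V / 13.77 mV = 726.22.
Need 2^N ≥ 726.22; 2^9 = 512, 2^10 = 1024.
Minimum N = 10.

10 bits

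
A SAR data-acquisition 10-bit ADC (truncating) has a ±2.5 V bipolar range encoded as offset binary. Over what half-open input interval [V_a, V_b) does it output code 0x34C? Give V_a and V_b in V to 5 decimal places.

LSB = 5/2^10 = 4.883 mV.
Code 0x34C = 844 decimal.
V_a = V_low + 844·LSB = 1.62109 V; V_b = V_low + 845·LSB = 1.62598 V.

[1.62109 V, 1.62598 V)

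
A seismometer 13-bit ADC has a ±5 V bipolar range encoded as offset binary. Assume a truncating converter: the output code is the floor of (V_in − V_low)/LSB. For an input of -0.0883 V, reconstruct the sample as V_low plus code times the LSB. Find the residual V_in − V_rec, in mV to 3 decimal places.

LSB = 10/2^13 = 1.221 mV.
Scaled input = 4023.6646 LSBs, so code = 4023.
V_rec = (−5) + 4023·0.0012207 = -0.089111328 V.
Error = -0.0883 − (−0.089111328) = 0.000811328 V = 0.811 mV.

0.811 mV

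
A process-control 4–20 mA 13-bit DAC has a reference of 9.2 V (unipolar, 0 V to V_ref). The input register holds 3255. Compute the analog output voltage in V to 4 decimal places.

3.6555 V

LSB = 9.2 V / 2^13 = 1.123 mV.
V_out = 0 + 3255 × 0.00112305 V = 3.65552 V.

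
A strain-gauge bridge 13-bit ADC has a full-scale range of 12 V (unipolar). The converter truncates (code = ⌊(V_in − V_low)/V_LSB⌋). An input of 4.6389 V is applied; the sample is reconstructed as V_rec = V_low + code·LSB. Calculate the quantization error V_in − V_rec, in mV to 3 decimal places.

1.205 mV

Step size: 12 V ÷ 2^13 = 1.465 mV.
Scaled input = 3166.8224 LSBs, so code = 3166.
V_rec = 0 + 3166·0.00146484 = 4.6376953 V.
V_in − V_rec = 0.00120469 V = 1.205 mV.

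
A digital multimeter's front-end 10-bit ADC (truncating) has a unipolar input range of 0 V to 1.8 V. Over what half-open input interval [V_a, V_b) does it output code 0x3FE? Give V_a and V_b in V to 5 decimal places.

LSB = 1.8/2^10 = 1.758 mV.
Code 0x3FE = 1022 decimal.
V_a = V_low + 1022·LSB = 1.79648 V; V_b = V_low + 1023·LSB = 1.79824 V.

[1.79648 V, 1.79824 V)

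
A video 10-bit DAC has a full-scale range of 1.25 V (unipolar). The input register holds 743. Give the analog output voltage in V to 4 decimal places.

LSB = 1.25 V / 2^10 = 1.221 mV.
V_out = 0 + 743 × 0.0012207 V = 0.906982 V.

0.9070 V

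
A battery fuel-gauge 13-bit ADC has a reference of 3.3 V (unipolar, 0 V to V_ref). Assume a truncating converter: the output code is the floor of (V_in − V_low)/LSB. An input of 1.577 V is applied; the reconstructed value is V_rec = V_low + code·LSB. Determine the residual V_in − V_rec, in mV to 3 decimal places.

One LSB is 3.3 V / 8192 = 402.83 µV.
(V_in − V_low)/LSB = (1.577 − 0)/0.000402832 = 3914.7830 → code 3914 (floor).
Code 3914 maps back to 0 + 3914×0.000402832 V = 1.5766846 V.
Difference: 0.00031543 V → 0.315 mV.

0.315 mV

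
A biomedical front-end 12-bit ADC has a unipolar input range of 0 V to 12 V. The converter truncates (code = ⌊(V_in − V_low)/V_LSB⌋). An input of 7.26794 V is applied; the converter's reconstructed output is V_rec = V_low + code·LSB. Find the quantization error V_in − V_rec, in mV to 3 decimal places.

2.315 mV

LSB = 12/2^12 = 2.930 mV.
(7.26794 − 0)/0.00292969 = 2480.7902; ⌊·⌋ gives code 2480.
Code 2480 maps back to 0 + 2480×0.00292969 V = 7.265625 V.
V_in − V_rec = 0.002315 V = 2.315 mV.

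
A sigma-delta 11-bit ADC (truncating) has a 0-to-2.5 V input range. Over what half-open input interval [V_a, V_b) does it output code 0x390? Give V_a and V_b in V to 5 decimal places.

LSB = 2.5/2^11 = 1.221 mV.
Code 0x390 = 912 decimal.
V_a = V_low + 912·LSB = 1.11328 V; V_b = V_low + 913·LSB = 1.1145 V.

[1.11328 V, 1.11450 V)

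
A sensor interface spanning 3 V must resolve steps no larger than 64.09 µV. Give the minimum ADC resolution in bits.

16 bits

Number of steps required ≥ 3 V / 64.09 µV = 46809.17.
Need 2^N ≥ 46809.17; 2^15 = 32768, 2^16 = 65536.
Minimum N = 16.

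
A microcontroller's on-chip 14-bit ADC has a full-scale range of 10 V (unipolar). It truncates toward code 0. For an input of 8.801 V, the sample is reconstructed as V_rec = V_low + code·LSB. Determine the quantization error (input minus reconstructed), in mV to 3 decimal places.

Step size: 10 V ÷ 2^14 = 0.610 mV.
(8.801 − 0)/0.000610352 = 14419.5584; ⌊·⌋ gives code 14419.
Code 14419 maps back to 0 + 14419×0.000610352 V = 8.8006592 V.
Difference: 0.00034082 V → 0.341 mV.

0.341 mV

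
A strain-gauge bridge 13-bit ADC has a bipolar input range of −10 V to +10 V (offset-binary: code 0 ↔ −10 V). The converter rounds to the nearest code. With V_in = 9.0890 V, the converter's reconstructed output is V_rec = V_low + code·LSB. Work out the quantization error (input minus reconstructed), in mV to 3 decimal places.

Step size: 20 V ÷ 2^13 = 2.441 mV.
Scaled input = 7818.8544 LSBs, so code = 7819.
Reconstructed: 9.0893555 V.
Error = 9.0890 − 9.0893555 = -0.000355469 V = -0.355 mV.

-0.355 mV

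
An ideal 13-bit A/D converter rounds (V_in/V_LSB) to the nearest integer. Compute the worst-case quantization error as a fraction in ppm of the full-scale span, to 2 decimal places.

Rounding → worst-case error = ½ LSB = V_FS/2^14, so 1e+06/16384 = 61.0352 ppm of full scale.

61.04 ppm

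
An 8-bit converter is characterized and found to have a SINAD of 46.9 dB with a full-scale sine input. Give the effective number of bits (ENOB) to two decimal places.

7.50 bits

ENOB = (SINAD − 1.76) / 6.02 = (46.9 − 1.76)/6.02 = 7.498.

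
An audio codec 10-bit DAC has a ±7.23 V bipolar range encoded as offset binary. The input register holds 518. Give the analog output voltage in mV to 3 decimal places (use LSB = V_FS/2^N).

84.727 mV

LSB = 14.46 V / 2^10 = 14.121 mV.
V_out = (−7.23) + 518 × 0.0141211 V = 0.0847266 V.
= 84.727 mV.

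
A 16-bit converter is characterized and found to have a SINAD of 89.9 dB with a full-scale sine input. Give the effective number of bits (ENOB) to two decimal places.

14.64 bits

ENOB = (SINAD − 1.76) / 6.02 = (89.9 − 1.76)/6.02 = 14.641.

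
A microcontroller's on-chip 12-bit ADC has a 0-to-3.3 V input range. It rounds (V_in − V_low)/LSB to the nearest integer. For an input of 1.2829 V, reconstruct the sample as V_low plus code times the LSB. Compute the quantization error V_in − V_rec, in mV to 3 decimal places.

0.283 mV

Step size: 3.3 V ÷ 2^12 = 0.806 mV.
(1.2829 − 0)/0.000805664 = 1592.3510; round gives code 1592.
Code 1592 maps back to 0 + 1592×0.000805664 V = 1.2826172 V.
Error = 1.2829 − 1.2826172 = 0.000282813 V = 0.283 mV.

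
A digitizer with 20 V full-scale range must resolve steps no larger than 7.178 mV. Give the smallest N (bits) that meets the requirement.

12 bits

Number of steps required ≥ 20 V / 7.178 mV = 2786.29.
Need 2^N ≥ 2786.29; 2^11 = 2048, 2^12 = 4096.
Minimum N = 12.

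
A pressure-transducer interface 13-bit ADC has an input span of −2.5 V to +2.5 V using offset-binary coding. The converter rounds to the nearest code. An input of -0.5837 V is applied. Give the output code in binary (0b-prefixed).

code 0b110001000100 (decimal 3140)

Full-scale span = 5 V; LSB = 5/2^13 = 0.610 mV.
Input sits at 3139.666 steps above V_low.
round(3139.666) = 3140.
In binary (0b-prefixed): 0b110001000100.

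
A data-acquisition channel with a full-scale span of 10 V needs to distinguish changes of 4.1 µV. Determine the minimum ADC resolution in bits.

Number of steps required ≥ 10 V / 4.1 µV = 2439024.39.
Need 2^N ≥ 2439024.39; 2^21 = 2097152, 2^22 = 4194304.
Minimum N = 22.

22 bits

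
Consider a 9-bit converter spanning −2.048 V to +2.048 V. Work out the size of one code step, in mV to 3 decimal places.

Full-scale span = 4.096 V.
LSB = 4.096 / 2^9 = 4.096 / 512 = 0.008 V = 8.000 mV.

8.000 mV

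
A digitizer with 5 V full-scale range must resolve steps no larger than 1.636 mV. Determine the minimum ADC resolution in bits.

12 bits

Number of steps required ≥ 5 V / 1.636 mV = 3056.23.
Need 2^N ≥ 3056.23; 2^11 = 2048, 2^12 = 4096.
Minimum N = 12.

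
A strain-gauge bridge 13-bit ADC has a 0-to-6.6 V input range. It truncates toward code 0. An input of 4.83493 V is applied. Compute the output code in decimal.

With 8192 levels over 6.6 V, one step is 0.806 mV.
(V_in − V_low)/LSB = (4.83493 − 0) / 0.000805664 = 6001.174.
Floor → code 6001.

code 6001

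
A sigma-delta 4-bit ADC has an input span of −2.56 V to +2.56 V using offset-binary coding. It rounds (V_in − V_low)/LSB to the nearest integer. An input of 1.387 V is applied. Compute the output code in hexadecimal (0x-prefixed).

code 0xC (decimal 12)

With 16 levels over 5.12 V, one step is 320.000 mV.
(1.387 − (−2.56)) / 0.32 = 12.334 LSBs.
round(12.334) = 12.
In hexadecimal (0x-prefixed): 0xC.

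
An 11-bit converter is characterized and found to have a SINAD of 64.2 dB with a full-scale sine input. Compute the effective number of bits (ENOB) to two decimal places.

10.37 bits

ENOB = (SINAD − 1.76) / 6.02 = (64.2 − 1.76)/6.02 = 10.372.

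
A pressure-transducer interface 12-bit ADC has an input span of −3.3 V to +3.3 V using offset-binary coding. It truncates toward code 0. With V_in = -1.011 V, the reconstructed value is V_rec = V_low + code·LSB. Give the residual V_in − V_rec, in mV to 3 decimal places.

LSB = 6.6/2^12 = 1.611 mV.
(-1.011 − (−3.3))/0.00161133 = 1420.5673; ⌊·⌋ gives code 1420.
Reconstructed: -1.0119141 V.
Difference: 0.000914063 V → 0.914 mV.

0.914 mV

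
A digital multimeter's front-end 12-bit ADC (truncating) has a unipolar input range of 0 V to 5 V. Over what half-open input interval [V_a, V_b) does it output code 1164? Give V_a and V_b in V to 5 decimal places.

LSB = 5/2^12 = 1.221 mV.
V_a = V_low + 1164·LSB = 1.4209 V; V_b = V_low + 1165·LSB = 1.42212 V.

[1.42090 V, 1.42212 V)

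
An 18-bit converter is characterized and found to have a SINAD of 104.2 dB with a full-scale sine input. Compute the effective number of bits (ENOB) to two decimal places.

17.02 bits

ENOB = (SINAD − 1.76) / 6.02 = (104.2 − 1.76)/6.02 = 17.017.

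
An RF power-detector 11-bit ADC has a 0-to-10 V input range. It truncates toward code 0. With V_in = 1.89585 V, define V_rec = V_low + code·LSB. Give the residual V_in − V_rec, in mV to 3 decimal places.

LSB = 10/2^11 = 4.883 mV.
(1.89585 − 0)/0.00488281 = 388.2701; ⌊·⌋ gives code 388.
Code 388 maps back to 0 + 388×0.00488281 V = 1.8945312 V.
V_in − V_rec = 0.00131875 V = 1.319 mV.

1.319 mV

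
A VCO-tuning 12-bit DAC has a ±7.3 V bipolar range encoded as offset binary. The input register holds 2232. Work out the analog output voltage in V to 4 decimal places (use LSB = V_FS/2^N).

LSB = 14.6 V / 2^12 = 3.564 mV.
V_out = (−7.3) + 2232 × 0.00356445 V = 0.655859 V.

0.6559 V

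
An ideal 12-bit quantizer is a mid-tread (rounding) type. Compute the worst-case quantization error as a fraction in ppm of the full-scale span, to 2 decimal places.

Rounding → worst-case error = ½ LSB = V_FS/2^13, so 1e+06/8192 = 122.07 ppm of full scale.

122.07 ppm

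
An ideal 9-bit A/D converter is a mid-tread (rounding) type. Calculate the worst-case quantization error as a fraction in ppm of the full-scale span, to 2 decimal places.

Rounding → worst-case error = ½ LSB = V_FS/2^10, so 1e+06/1024 = 976.562 ppm of full scale.

976.56 ppm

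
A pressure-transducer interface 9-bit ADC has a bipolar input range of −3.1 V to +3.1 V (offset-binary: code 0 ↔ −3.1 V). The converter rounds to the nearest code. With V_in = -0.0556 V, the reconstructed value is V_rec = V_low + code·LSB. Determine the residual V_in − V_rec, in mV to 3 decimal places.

4.947 mV

Step size: 6.2 V ÷ 2^9 = 12.109 mV.
Scaled input = 251.4085 LSBs, so code = 251.
Reconstructed: -0.060546875 V.
Error = -0.0556 − (−0.060546875) = 0.00494687 V = 4.947 mV.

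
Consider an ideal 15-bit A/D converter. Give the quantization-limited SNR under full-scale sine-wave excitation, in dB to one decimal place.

SNR ≈ 6.02·N + 1.76 dB = 6.02·15 + 1.76 = 92.06 dB.

92.1 dB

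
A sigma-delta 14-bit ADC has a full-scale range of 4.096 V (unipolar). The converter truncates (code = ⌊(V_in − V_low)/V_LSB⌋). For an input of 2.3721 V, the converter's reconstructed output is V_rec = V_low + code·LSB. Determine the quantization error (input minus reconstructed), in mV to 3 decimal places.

0.100 mV

One LSB is 4.096 V / 16384 = 250.00 µV.
Scaled input = 9488.4000 LSBs, so code = 9488.
Reconstructed: 2.372 V.
V_in − V_rec = 0.0001 V = 0.100 mV.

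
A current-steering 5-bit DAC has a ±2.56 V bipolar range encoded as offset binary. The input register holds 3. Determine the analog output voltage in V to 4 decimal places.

LSB = 5.12 V / 2^5 = 160.000 mV.
V_out = (−2.56) + 3 × 0.16 V = -2.08 V.

-2.0800 V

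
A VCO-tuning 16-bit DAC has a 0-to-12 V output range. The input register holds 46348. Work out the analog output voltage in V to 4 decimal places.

LSB = 12 V / 2^16 = 183.11 µV.
V_out = 0 + 46348 × 0.000183105 V = 8.48657 V.

8.4866 V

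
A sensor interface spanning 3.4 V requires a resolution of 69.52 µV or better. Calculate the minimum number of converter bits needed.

16 bits

Number of steps required ≥ 3.4 V / 69.52 µV = 48906.79.
Need 2^N ≥ 48906.79; 2^15 = 32768, 2^16 = 65536.
Minimum N = 16.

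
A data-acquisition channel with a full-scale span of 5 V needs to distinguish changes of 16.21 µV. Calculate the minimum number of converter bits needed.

19 bits

Number of steps required ≥ 5 V / 16.21 µV = 308451.57.
Need 2^N ≥ 308451.57; 2^18 = 262144, 2^19 = 524288.
Minimum N = 19.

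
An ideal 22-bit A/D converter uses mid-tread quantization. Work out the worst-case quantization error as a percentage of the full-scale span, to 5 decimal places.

0.00001 %

Rounding → worst-case error = ½ LSB = V_FS/2^23, so 100/8388608 = 1.19209e-05 % of full scale.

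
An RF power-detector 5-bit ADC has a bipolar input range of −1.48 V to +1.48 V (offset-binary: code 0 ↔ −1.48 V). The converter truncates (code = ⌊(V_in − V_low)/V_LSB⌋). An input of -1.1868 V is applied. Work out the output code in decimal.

code 3

Full-scale span = 2.96 V; LSB = 2.96/2^5 = 92.500 mV.
(V_in − V_low)/LSB = (-1.1868 − (−1.48)) / 0.0925 = 3.170.
⌊·⌋(3.170) = 3.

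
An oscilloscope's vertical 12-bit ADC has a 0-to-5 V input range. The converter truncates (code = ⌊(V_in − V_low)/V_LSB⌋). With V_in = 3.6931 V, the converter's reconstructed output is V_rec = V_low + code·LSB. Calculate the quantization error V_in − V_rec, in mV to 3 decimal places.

Step size: 5 V ÷ 2^12 = 1.221 mV.
Scaled input = 3025.3875 LSBs, so code = 3025.
V_rec = 0 + 3025·0.0012207 = 3.692627 V.
Difference: 0.000473047 V → 0.473 mV.

0.473 mV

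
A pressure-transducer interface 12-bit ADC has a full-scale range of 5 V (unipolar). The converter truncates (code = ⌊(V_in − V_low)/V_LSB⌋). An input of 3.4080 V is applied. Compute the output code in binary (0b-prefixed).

code 0b101011100111 (decimal 2791)

LSB = 5 V / 4096 = 1.221 mV.
(V_in − V_low)/LSB = (3.4080 − 0) / 0.0012207 = 2791.834.
⌊·⌋(2791.834) = 2791.
In binary (0b-prefixed): 0b101011100111.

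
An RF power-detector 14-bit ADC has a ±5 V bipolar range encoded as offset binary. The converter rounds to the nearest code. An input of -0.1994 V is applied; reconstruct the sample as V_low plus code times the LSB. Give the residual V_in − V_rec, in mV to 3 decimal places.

0.185 mV

Step size: 10 V ÷ 2^14 = 0.610 mV.
Scaled input = 7865.3030 LSBs, so code = 7865.
Code 7865 maps back to (−5) + 7865×0.000610352 V = -0.19958496 V.
Error = -0.1994 − (−0.19958496) = 0.000184961 V = 0.185 mV.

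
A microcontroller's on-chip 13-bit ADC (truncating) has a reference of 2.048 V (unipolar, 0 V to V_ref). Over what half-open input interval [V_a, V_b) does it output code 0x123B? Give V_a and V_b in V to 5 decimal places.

LSB = 2.048/2^13 = 250.00 µV.
Code 0x123B = 4667 decimal.
V_a = V_low + 4667·LSB = 1.16675 V; V_b = V_low + 4668·LSB = 1.167 V.

[1.16675 V, 1.16700 V)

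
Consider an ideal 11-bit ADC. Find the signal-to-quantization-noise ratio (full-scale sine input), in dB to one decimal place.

SNR ≈ 6.02·N + 1.76 dB = 6.02·11 + 1.76 = 67.98 dB.

68.0 dB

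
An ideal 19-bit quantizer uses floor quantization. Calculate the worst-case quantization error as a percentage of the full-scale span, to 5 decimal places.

0.00019 %

Truncating → worst-case error = 1 LSB = V_FS/2^19, so 100/524288 = 0.000190735 % of full scale.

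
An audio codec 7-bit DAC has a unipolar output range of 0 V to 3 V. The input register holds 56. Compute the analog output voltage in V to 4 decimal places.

LSB = 3 V / 2^7 = 23.438 mV.
V_out = 0 + 56 × 0.0234375 V = 1.3125 V.

1.3125 V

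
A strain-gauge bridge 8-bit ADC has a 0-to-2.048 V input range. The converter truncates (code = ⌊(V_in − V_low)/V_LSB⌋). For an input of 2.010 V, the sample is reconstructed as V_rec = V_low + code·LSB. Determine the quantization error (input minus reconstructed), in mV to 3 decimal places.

Step size: 2.048 V ÷ 2^8 = 8.000 mV.
(2.010 − 0)/0.008 = 251.2500; ⌊·⌋ gives code 251.
Code 251 maps back to 0 + 251×0.008 V = 2.008 V.
Difference: 0.002 V → 2.000 mV.

2.000 mV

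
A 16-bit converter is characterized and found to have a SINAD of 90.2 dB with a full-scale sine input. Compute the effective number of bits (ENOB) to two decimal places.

ENOB = (SINAD − 1.76) / 6.02 = (90.2 − 1.76)/6.02 = 14.691.

14.69 bits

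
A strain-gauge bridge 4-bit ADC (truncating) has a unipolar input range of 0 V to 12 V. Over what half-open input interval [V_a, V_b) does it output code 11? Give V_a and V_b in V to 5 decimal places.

[8.25000 V, 9.00000 V)

LSB = 12/2^4 = 0.7500 V.
V_a = V_low + 11·LSB = 8.25 V; V_b = V_low + 12·LSB = 9 V.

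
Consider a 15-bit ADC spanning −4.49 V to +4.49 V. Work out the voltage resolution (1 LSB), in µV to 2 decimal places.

Full-scale span = 8.98 V.
LSB = 8.98 / 2^15 = 8.98 / 32768 = 0.000274048 V = 274.05 µV.

274.05 µV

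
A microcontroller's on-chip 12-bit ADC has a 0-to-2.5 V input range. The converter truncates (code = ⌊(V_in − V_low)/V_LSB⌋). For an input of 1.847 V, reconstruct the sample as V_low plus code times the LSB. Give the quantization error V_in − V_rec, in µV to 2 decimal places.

76.17 µV

Step size: 2.5 V ÷ 2^12 = 0.610 mV.
Scaled input = 3026.1248 LSBs, so code = 3026.
V_rec = 0 + 3026·0.000610352 = 1.8469238 V.
Error = 1.847 − 1.8469238 = 7.61719e-05 V = 76.17 µV.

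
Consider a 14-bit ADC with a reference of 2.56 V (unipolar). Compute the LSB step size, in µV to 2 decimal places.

156.25 µV

Full-scale span = 2.56 V.
LSB = 2.56 / 2^14 = 2.56 / 16384 = 0.00015625 V = 156.25 µV.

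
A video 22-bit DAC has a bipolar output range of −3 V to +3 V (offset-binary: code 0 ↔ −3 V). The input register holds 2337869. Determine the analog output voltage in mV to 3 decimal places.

LSB = 6 V / 2^22 = 1.43 µV.
V_out = (−3) + 2337869 × 1.43051e-06 V = 0.344348 V.
= 344.348 mV.

344.348 mV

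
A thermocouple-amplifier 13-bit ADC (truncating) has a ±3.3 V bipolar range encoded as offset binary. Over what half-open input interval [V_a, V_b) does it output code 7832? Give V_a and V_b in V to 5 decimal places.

[3.00996 V, 3.01077 V)

LSB = 6.6/2^13 = 0.806 mV.
V_a = V_low + 7832·LSB = 3.00996 V; V_b = V_low + 7833·LSB = 3.01077 V.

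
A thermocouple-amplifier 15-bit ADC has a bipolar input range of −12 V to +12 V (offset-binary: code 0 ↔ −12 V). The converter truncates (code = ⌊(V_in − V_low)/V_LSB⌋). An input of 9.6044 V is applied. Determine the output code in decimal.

code 29497

With 32768 levels over 24 V, one step is 0.732 mV.
(9.6044 − (−12)) / 0.000732422 = 29497.207 LSBs.
⌊·⌋(29497.207) = 29497.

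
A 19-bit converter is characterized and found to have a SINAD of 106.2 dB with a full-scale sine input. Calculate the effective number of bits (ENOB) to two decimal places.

ENOB = (SINAD − 1.76) / 6.02 = (106.2 − 1.76)/6.02 = 17.349.

17.35 bits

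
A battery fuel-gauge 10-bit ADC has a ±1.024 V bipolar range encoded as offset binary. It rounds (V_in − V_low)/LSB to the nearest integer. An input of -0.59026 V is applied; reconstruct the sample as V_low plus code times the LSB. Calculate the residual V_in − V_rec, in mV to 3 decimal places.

LSB = 2.048/2^10 = 2.000 mV.
Scaled input = 216.8700 LSBs, so code = 217.
Reconstructed: -0.59 V.
Difference: -0.00026 V → -0.260 mV.

-0.260 mV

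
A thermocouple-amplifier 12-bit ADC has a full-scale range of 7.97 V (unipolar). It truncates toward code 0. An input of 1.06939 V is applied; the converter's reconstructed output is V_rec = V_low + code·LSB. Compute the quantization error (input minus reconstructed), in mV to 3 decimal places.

1.145 mV

LSB = 7.97/2^12 = 1.946 mV.
(1.06939 − 0)/0.0019458 = 549.5886; ⌊·⌋ gives code 549.
V_rec = 0 + 549·0.0019458 = 1.0682446 V.
Error = 1.06939 − 1.0682446 = 0.00114537 V = 1.145 mV.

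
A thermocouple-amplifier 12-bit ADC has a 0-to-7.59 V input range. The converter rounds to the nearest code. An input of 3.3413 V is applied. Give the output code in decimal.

Full-scale span = 7.59 V; LSB = 7.59/2^12 = 1.853 mV.
(V_in − V_low)/LSB = (3.3413 − 0) / 0.00185303 = 1803.157.
So the output code is 1803.

code 1803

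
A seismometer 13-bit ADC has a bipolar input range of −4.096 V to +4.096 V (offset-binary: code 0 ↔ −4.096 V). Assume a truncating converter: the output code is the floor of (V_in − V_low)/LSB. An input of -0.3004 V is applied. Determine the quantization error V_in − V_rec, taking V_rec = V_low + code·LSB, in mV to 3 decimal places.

0.600 mV

One LSB is 8.192 V / 8192 = 1.000 mV.
(-0.3004 − (−4.096))/0.001 = 3795.6000; ⌊·⌋ gives code 3795.
Reconstructed: -0.301 V.
Difference: 0.0006 V → 0.600 mV.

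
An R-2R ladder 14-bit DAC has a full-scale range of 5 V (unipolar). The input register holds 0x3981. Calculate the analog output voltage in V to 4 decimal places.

LSB = 5 V / 2^14 = 305.18 µV.
Code 0x3981 = 14721 decimal.
V_out = 0 + 14721 × 0.000305176 V = 4.49249 V.

4.4925 V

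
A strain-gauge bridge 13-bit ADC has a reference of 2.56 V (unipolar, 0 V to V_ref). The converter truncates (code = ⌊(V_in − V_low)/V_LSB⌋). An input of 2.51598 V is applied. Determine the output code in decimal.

With 8192 levels over 2.56 V, one step is 312.50 µV.
Input sits at 8051.136 steps above V_low.
⌊·⌋(8051.136) = 8051.

code 8051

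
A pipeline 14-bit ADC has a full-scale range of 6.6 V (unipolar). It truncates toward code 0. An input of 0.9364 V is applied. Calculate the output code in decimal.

Full-scale span = 6.6 V; LSB = 6.6/2^14 = 402.83 µV.
Input sits at 2324.542 steps above V_low.
⌊·⌋(2324.542) = 2324.

code 2324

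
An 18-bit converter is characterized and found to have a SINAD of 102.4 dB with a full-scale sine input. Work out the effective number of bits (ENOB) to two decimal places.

16.72 bits

ENOB = (SINAD − 1.76) / 6.02 = (102.4 − 1.76)/6.02 = 16.718.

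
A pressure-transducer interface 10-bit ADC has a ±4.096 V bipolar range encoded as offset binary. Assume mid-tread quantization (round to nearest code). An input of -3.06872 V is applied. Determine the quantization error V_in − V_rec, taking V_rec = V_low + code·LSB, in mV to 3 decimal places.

Step size: 8.192 V ÷ 2^10 = 8.000 mV.
(V_in − V_low)/LSB = (-3.06872 − (−4.096))/0.008 = 128.4100 → code 128 (round).
V_rec = (−4.096) + 128·0.008 = -3.072 V.
Error = -3.06872 − (−3.072) = 0.00328 V = 3.280 mV.

3.280 mV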